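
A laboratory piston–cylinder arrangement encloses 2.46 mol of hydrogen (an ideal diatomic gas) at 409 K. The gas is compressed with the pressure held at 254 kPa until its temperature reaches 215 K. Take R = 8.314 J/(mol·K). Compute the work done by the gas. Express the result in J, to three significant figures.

W ≈ -3970 J

Isobaric: W = P ΔV = nR ΔT.
W = (2.46)(8.314)(215 − 409) = -3968 J.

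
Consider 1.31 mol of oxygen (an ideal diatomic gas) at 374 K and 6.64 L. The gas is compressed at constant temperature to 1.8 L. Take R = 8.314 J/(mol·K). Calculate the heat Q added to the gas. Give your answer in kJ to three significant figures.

Isothermal ⇒ ΔU = 0, so Q = W = nRT ln(V₂/V₁).
Q = (1.31)(8.314)(374) ln(1.8/6.64) = 4073 × -1.305 = -5317 J.

Q ≈ -5.32 kJ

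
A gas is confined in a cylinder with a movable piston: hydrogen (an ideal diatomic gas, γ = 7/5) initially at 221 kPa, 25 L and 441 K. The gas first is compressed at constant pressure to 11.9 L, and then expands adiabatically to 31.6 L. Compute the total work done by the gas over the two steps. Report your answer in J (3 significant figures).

W_total ≈ -769 J

Step 1 (isobaric): W = PΔV = (221 kPa)(11.9 − 25 L) = -2895 J.
After step 1: P = 221 kPa, V = 11.9 L, T = 209.9 K.
Step 2 (adiabatic): W = (P₁V₁ − P₂V₂)/(γ−1) = (2630 − 1779)/0.4 = 2126 J.
W_total = -2895 + 2126 = -768.9 J.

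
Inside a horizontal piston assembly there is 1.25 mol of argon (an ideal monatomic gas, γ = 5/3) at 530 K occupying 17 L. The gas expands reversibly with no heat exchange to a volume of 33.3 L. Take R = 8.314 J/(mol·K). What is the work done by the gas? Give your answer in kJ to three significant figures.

Adiabatic: TV^(γ−1) = const with γ = 5/3.
T₂ = T₁ (V₁/V₂)^(γ−1) = 530 × (17/33.3)^0.667 = 530 × 0.6388 = 338.5 K.
W_by = nCᵥ(T₁ − T₂) = (1.25)(12.47)(530 − 338.5) = 2985 J.

W ≈ 2.98 kJ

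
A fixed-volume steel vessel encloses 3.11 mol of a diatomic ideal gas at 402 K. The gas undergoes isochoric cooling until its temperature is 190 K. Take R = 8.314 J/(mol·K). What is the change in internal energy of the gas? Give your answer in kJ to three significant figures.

ΔU ≈ -13.7 kJ

Constant volume ⇒ W = 0, so Q = ΔU = nCᵥΔT with Cᵥ = 5R/2 = 20.79 J/(mol·K).
ΔU = (3.11)(20.79)(190 − 402) = -13704 J.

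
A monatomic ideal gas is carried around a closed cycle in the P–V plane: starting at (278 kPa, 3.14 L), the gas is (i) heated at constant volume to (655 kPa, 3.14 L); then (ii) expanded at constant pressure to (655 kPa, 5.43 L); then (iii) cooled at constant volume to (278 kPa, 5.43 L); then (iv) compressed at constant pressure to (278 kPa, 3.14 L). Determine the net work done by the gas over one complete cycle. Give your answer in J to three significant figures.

W_net ≈ 863 J

Constant-volume legs do no work.
W(ii) = (655)(5.43 − 3.14) = 1500 J; W(iv) = (278)(3.14 − 5.43) = -636.6 J.
W_net = 1500 − 636.6 = 863.3 J (the clockwise enclosed area).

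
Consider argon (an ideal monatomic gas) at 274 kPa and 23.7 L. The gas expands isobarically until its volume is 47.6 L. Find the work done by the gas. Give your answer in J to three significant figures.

W ≈ 6550 J

Isobaric: W = P ΔV.
W = (274 kPa)(47.6 − 23.7 L) = (274)(23.9) = 6549 J.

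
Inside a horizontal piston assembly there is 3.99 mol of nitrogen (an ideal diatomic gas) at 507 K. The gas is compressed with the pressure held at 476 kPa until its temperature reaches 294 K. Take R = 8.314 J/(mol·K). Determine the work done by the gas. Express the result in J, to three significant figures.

Isobaric: W = P ΔV = nR ΔT.
W = (3.99)(8.314)(294 − 507) = -7066 J.

W ≈ -7070 J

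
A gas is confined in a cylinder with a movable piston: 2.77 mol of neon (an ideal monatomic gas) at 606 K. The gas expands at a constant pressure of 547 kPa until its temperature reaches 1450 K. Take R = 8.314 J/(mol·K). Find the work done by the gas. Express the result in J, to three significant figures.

Isobaric: W = P ΔV = nR ΔT.
W = (2.77)(8.314)(1450 − 606) = 19437 J.

W ≈ 19400 J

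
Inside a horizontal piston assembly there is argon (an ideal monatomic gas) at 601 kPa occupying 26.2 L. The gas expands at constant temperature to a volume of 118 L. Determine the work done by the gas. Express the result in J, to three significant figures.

W ≈ 23700 J

Isothermal: W = nRT ln(V₂/V₁) = P₁V₁ ln(V₂/V₁).
P₁V₁ = (601 kPa)(26.2 L) = 15746 J.
W = 15746 × ln(118/26.2) = 15746 × 1.505
W_by_gas = 23697 J.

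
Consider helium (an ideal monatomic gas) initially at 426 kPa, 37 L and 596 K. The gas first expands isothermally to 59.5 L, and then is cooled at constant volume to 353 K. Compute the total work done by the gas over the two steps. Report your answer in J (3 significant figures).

Step 1 (isothermal): W = P₁V₁ ln(V₂/V₁) = (15762) ln(59.5/37) = 7488 J.
Step 2 (isochoric): W = 0 (constant volume).
W_total = 7488 + 0 = 7488 J.

W_total ≈ 7490 J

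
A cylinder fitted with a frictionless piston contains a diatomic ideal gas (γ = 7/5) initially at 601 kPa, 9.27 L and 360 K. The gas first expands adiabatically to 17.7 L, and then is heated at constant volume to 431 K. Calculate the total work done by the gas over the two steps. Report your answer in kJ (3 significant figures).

Step 1 (adiabatic): W = (P₁V₁ − P₂V₂)/(γ−1) = (5571 − 4301)/0.4 = 3175 J.
Step 2 (isochoric): W = 0 (constant volume).
W_total = 3175 + 0 = 3175 J.

W_total ≈ 3.17 kJ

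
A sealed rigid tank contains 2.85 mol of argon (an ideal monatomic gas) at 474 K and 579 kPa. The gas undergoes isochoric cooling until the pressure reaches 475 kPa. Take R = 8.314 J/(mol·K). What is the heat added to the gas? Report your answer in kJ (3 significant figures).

Constant volume ⇒ W = 0, so Q = ΔU = nCᵥΔT with Cᵥ = 3R/2 = 12.47 J/(mol·K).
At constant V, T₂/T₁ = P₂/P₁ ⇒ ΔT = T₁(P₂/P₁ − 1) = 474·(475/579 − 1) = -85.14 K.
ΔU = (2.85)(12.47)(-85.14) = -3026 J.

Q ≈ -3.03 kJ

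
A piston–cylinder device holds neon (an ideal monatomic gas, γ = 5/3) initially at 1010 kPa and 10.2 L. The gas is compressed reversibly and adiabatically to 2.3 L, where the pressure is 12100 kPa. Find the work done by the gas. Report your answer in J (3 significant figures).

W ≈ -26300 J

Adiabatic: W = (P₁V₁ − P₂V₂)/(γ − 1) with γ = 5/3.
P₁V₁ = 10302 J, P₂V₂ = 27830 J.
W = (10302 − 27830) / 0.6667 = -26292 J.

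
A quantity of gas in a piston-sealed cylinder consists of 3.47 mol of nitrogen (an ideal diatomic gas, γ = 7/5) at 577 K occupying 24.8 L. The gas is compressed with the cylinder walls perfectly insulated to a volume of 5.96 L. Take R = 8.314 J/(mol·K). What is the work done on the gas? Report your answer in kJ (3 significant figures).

W ≈ 32.0 kJ

Adiabatic: TV^(γ−1) = const with γ = 7/5.
T₂ = T₁ (V₁/V₂)^(γ−1) = 577 × (24.8/5.96)^0.4 = 577 × 1.769 = 1021 K.
W_by = nCᵥ(T₁ − T₂) = (3.47)(20.79)(577 − 1021) = -31995 J.
Work on gas = −W_by = 31995 J.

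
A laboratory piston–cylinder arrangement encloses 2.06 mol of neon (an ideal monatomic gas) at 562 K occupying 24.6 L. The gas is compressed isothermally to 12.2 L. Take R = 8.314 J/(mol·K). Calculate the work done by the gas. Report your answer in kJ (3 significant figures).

W ≈ -6.75 kJ

Isothermal: W = nRT ln(V₂/V₁).
W = (2.06)(8.314)(562) × ln(12.2/24.6)
  = 9625 × -0.7013
W_by_gas = -6750 J.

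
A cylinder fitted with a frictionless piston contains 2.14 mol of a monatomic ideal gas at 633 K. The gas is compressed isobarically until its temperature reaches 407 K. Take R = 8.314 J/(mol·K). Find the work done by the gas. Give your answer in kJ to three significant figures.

W ≈ -4.02 kJ

Isobaric: W = P ΔV = nR ΔT.
W = (2.14)(8.314)(407 − 633) = -4021 J.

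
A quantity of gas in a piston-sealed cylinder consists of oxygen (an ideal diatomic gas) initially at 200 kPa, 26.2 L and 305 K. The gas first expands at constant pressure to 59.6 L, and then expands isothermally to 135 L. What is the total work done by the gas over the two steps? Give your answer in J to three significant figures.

Step 1 (isobaric): W = PΔV = (200 kPa)(59.6 − 26.2 L) = 6680 J.
After step 1: P = 200 kPa, V = 59.6 L, T = 693.8 K.
Step 2 (isothermal): W = P₁V₁ ln(V₂/V₁) = (11920) ln(135/59.6) = 9746 J.
W_total = 6680 + 9746 = 16426 J.

W_total ≈ 16400 J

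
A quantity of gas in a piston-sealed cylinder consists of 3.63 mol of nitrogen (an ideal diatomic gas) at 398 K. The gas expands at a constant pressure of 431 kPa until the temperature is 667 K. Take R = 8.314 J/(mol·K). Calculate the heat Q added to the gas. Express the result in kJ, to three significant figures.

Q ≈ 28.4 kJ

Isobaric: W = nRΔT = (3.63)(8.314)(269) = 8118 J.
ΔU = nCᵥΔT with Cᵥ = 5R/2: ΔU = (3.63)(20.79)(269) = 20296 J.
Q = ΔU + W = 20296 + 8118 = 28414 J.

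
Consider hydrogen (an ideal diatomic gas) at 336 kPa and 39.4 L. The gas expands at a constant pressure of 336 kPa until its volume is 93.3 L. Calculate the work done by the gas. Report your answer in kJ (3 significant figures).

W ≈ 18.1 kJ

Isobaric: W = P ΔV.
W = (336 kPa)(93.3 − 39.4 L) = (336)(53.9) = 18110 J.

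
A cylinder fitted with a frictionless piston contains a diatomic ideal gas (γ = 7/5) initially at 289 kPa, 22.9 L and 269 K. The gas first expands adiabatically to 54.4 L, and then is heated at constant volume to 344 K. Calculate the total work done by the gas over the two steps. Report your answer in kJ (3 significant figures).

Step 1 (adiabatic): W = (P₁V₁ − P₂V₂)/(γ−1) = (6618 − 4682)/0.4 = 4840 J.
Step 2 (isochoric): W = 0 (constant volume).
W_total = 4840 + 0 = 4840 J.

W_total ≈ 4.84 kJ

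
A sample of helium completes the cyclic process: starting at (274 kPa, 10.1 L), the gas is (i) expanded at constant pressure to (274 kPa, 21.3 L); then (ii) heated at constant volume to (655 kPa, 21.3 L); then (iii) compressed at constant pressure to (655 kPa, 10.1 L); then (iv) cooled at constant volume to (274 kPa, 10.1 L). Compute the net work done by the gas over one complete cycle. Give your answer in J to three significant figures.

W_net ≈ -4270 J

Constant-volume legs do no work.
W(i) = (274)(21.3 − 10.1) = 3069 J; W(iii) = (655)(10.1 − 21.3) = -7336 J.
W_net = 3069 − 7336 = -4267 J (the counter-clockwise enclosed area).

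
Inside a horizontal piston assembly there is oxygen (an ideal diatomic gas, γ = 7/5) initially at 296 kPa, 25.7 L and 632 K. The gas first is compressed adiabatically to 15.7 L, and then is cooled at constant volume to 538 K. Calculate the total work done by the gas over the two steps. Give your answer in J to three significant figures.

Step 1 (adiabatic): W = (P₁V₁ − P₂V₂)/(γ−1) = (7607 − 9265)/0.4 = -4144 J.
Step 2 (isochoric): W = 0 (constant volume).
W_total = -4144 + 0 = -4144 J.

W_total ≈ -4140 J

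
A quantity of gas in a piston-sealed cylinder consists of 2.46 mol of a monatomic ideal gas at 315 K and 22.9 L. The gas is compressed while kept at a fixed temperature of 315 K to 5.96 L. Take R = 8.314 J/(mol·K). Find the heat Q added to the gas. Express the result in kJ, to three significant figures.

Isothermal ⇒ ΔU = 0, so Q = W = nRT ln(V₂/V₁).
Q = (2.46)(8.314)(315) ln(5.96/22.9) = 6443 × -1.346 = -8672 J.

Q ≈ -8.67 kJ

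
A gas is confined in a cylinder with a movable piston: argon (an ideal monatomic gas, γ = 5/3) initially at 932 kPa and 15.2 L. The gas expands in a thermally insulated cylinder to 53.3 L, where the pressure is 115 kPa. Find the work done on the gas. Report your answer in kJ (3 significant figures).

W ≈ -12.1 kJ

Adiabatic: W = (P₁V₁ − P₂V₂)/(γ − 1) with γ = 5/3.
P₁V₁ = 14166 J, P₂V₂ = 6130 J.
W = (14166 − 6130) / 0.6667 = 12055 J.
Work on gas = −W_by = -12055 J.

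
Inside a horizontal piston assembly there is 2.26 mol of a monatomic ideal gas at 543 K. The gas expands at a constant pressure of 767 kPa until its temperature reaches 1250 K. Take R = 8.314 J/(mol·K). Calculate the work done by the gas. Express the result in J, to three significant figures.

W ≈ 13300 J

Isobaric: W = P ΔV = nR ΔT.
W = (2.26)(8.314)(1250 − 543) = 13284 J.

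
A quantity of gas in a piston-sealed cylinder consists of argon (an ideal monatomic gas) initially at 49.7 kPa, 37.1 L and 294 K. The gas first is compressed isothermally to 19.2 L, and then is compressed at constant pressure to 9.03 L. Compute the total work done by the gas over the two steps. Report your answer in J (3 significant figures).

Step 1 (isothermal): W = P₁V₁ ln(V₂/V₁) = (1844) ln(19.2/37.1) = -1215 J.
After step 1: P = 96.03 kPa, V = 19.2 L, T = 294 K.
Step 2 (isobaric): W = PΔV = (96.03 kPa)(9.03 − 19.2 L) = -976.7 J.
W_total = -1215 − 976.7 = -2191 J.

W_total ≈ -2190 J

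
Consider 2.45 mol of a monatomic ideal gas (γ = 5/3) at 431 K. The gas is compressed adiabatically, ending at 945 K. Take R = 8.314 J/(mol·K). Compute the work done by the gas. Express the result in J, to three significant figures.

W ≈ -15700 J

Adiabatic ⇒ Q = 0, so W_by = −ΔU = nCᵥ(T₁ − T₂).
Cᵥ = 3R/2 = 12.47 J/(mol·K).
W = (2.45)(12.47)(431 − 945) = -15705 J.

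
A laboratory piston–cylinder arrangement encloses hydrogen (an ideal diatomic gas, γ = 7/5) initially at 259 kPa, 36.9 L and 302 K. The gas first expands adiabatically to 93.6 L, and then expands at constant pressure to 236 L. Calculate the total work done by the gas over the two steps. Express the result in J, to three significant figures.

W_total ≈ 17400 J

Step 1 (adiabatic): W = (P₁V₁ − P₂V₂)/(γ−1) = (9557 − 6586)/0.4 = 7428 J.
After step 1: P = 70.36 kPa, V = 93.6 L, T = 208.1 K.
Step 2 (isobaric): W = PΔV = (70.36 kPa)(236 − 93.6 L) = 10020 J.
W_total = 7428 + 10020 = 17447 J.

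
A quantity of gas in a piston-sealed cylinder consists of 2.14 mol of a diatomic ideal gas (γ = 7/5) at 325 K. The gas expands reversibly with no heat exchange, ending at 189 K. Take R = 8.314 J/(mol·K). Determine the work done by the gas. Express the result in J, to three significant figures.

W ≈ 6050 J

Adiabatic ⇒ Q = 0, so W_by = −ΔU = nCᵥ(T₁ − T₂).
Cᵥ = 5R/2 = 20.79 J/(mol·K).
W = (2.14)(20.79)(325 − 189) = 6049 J.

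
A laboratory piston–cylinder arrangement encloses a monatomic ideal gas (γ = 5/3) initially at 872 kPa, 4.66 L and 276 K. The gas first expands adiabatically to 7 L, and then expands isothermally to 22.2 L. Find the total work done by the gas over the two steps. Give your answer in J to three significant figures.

W_total ≈ 5020 J

Step 1 (adiabatic): W = (P₁V₁ − P₂V₂)/(γ−1) = (4064 − 3098)/0.667 = 1448 J.
After step 1: P = 442.6 kPa, V = 7 L, T = 210.4 K.
Step 2 (isothermal): W = P₁V₁ ln(V₂/V₁) = (3098) ln(22.2/7) = 3576 J.
W_total = 1448 + 3576 = 5024 J.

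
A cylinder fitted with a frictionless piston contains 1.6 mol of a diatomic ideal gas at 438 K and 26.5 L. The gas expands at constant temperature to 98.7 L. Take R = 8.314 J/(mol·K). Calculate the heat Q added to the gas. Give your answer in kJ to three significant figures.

Isothermal ⇒ ΔU = 0, so Q = W = nRT ln(V₂/V₁).
Q = (1.6)(8.314)(438) ln(98.7/26.5) = 5826 × 1.315 = 7661 J.

Q ≈ 7.66 kJ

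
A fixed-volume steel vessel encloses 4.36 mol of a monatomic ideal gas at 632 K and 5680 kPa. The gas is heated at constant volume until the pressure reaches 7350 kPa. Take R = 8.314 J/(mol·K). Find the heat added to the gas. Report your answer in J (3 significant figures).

Constant volume ⇒ W = 0, so Q = ΔU = nCᵥΔT with Cᵥ = 3R/2 = 12.47 J/(mol·K).
At constant V, T₂/T₁ = P₂/P₁ ⇒ ΔT = T₁(P₂/P₁ − 1) = 632·(7350/5680 − 1) = 185.8 K.
ΔU = (4.36)(12.47)(185.8) = 10104 J.

Q ≈ 10100 J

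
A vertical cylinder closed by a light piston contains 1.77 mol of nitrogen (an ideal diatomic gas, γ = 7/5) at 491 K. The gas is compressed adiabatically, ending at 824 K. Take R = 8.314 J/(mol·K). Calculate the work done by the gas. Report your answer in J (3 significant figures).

Adiabatic ⇒ Q = 0, so W_by = −ΔU = nCᵥ(T₁ − T₂).
Cᵥ = 5R/2 = 20.79 J/(mol·K).
W = (1.77)(20.79)(491 − 824) = -12251 J.

W ≈ -12300 J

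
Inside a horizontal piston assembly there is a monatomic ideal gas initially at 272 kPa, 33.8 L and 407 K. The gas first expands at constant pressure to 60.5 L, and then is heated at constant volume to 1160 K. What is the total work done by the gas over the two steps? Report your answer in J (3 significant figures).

W_total ≈ 7260 J

Step 1 (isobaric): W = PΔV = (272 kPa)(60.5 − 33.8 L) = 7262 J.
Step 2 (isochoric): W = 0 (constant volume).
W_total = 7262 + 0 = 7262 J.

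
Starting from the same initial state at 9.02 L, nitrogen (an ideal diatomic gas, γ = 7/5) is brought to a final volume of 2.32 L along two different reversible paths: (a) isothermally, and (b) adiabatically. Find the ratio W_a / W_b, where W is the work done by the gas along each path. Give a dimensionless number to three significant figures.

W_a / W_b ≈ 0.753

Path (a) isothermal: W = P₁V₁ ln(V₂/V₁) → W_a/(P₁V₁) = -1.358.
Path (b) adiabatic: W = P₁V₁(1 − (V₁/V₂)^(γ−1))/(γ−1) → W_b/(P₁V₁) = -1.804.
W_a / W_b = -1.358 / -1.804 = 0.7529.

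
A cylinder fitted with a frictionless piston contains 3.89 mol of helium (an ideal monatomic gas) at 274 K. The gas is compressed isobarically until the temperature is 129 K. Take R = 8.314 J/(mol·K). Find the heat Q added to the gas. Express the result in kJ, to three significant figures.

Q ≈ -11.7 kJ

Isobaric: W = nRΔT = (3.89)(8.314)(-145) = -4690 J.
ΔU = nCᵥΔT with Cᵥ = 3R/2: ΔU = (3.89)(12.47)(-145) = -7034 J.
Q = ΔU + W = -7034 − 4690 = -11724 J.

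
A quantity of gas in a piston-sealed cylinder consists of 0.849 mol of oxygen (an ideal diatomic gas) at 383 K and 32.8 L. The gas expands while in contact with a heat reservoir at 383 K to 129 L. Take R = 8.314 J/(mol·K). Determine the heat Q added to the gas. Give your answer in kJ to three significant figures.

Q ≈ 3.70 kJ

Isothermal ⇒ ΔU = 0, so Q = W = nRT ln(V₂/V₁).
Q = (0.849)(8.314)(383) ln(129/32.8) = 2703 × 1.369 = 3702 J.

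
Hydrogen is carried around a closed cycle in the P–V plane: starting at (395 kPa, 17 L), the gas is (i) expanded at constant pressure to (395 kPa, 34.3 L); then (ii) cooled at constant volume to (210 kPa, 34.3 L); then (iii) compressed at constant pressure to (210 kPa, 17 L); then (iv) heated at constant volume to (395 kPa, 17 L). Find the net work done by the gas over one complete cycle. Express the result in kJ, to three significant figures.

W_net ≈ 3.20 kJ

Constant-volume legs do no work.
W(i) = (395)(34.3 − 17) = 6833 J; W(iii) = (210)(17 − 34.3) = -3633 J.
W_net = 6833 − 3633 = 3200 J (the clockwise enclosed area).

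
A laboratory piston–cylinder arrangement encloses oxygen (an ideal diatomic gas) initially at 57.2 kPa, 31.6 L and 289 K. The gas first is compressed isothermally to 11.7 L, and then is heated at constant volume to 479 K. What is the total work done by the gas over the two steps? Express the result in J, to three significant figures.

Step 1 (isothermal): W = P₁V₁ ln(V₂/V₁) = (1808) ln(11.7/31.6) = -1796 J.
Step 2 (isochoric): W = 0 (constant volume).
W_total = -1796 + 0 = -1796 J.

W_total ≈ -1800 J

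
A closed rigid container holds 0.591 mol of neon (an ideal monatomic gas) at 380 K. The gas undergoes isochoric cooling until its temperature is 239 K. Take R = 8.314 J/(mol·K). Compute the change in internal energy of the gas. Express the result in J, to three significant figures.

ΔU ≈ -1040 J

Constant volume ⇒ W = 0, so Q = ΔU = nCᵥΔT with Cᵥ = 3R/2 = 12.47 J/(mol·K).
ΔU = (0.591)(12.47)(239 − 380) = -1039 J.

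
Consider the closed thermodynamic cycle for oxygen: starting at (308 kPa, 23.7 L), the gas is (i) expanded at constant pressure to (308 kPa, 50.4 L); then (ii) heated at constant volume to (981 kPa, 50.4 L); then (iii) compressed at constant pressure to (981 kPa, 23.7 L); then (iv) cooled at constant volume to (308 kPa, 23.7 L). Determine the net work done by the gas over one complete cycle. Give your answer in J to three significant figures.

W_net ≈ -18000 J

Constant-volume legs do no work.
W(i) = (308)(50.4 − 23.7) = 8224 J; W(iii) = (981)(23.7 − 50.4) = -26193 J.
W_net = 8224 − 26193 = -17969 J (the counter-clockwise enclosed area).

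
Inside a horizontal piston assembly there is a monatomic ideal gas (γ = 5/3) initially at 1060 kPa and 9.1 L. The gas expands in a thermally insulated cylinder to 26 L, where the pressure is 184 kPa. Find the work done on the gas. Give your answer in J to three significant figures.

Adiabatic: W = (P₁V₁ − P₂V₂)/(γ − 1) with γ = 5/3.
P₁V₁ = 9646 J, P₂V₂ = 4784 J.
W = (9646 − 4784) / 0.6667 = 7293 J.
Work on gas = −W_by = -7293 J.

W ≈ -7290 J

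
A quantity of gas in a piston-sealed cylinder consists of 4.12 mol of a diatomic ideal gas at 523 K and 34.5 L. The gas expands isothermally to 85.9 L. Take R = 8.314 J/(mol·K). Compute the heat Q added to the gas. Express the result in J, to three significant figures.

Q ≈ 16300 J

Isothermal ⇒ ΔU = 0, so Q = W = nRT ln(V₂/V₁).
Q = (4.12)(8.314)(523) ln(85.9/34.5) = 17915 × 0.9122 = 16342 J.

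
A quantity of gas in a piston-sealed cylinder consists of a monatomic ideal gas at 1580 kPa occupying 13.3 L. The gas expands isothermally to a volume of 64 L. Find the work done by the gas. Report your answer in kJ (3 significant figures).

W ≈ 33.0 kJ

Isothermal: W = nRT ln(V₂/V₁) = P₁V₁ ln(V₂/V₁).
P₁V₁ = (1580 kPa)(13.3 L) = 21014 J.
W = 21014 × ln(64/13.3) = 21014 × 1.571
W_by_gas = 33015 J.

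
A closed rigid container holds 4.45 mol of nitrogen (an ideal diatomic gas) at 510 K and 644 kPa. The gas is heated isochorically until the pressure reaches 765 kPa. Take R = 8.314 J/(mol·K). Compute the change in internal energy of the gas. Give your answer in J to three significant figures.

Constant volume ⇒ W = 0, so Q = ΔU = nCᵥΔT with Cᵥ = 5R/2 = 20.79 J/(mol·K).
At constant V, T₂/T₁ = P₂/P₁ ⇒ ΔT = T₁(P₂/P₁ − 1) = 510·(765/644 − 1) = 95.82 K.
ΔU = (4.45)(20.79)(95.82) = 8863 J.

ΔU ≈ 8860 J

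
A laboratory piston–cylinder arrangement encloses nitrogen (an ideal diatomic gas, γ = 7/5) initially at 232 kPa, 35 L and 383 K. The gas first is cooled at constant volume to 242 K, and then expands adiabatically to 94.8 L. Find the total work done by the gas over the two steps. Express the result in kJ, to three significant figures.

W_total ≈ 4.22 kJ

Step 1 (isochoric): W = 0 (constant volume).
After step 1: P = 146.6 kPa (V unchanged).
Step 2 (adiabatic): W = (P₁V₁ − P₂V₂)/(γ−1) = (5131 − 3444)/0.4 = 4216 J.
W_total = 0 + 4216 = 4216 J.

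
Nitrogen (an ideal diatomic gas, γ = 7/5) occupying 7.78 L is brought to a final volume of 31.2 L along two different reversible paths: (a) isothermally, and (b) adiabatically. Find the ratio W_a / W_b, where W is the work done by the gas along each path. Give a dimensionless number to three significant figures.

W_a / W_b ≈ 1.30

Path (a) isothermal: W = P₁V₁ ln(V₂/V₁) → W_a/(P₁V₁) = 1.389.
Path (b) adiabatic: W = P₁V₁(1 − (V₁/V₂)^(γ−1))/(γ−1) → W_b/(P₁V₁) = 1.066.
W_a / W_b = 1.389 / 1.066 = 1.303.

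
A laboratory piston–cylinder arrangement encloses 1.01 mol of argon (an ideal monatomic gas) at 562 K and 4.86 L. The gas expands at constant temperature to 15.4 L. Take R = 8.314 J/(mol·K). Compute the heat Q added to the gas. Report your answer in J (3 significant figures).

Isothermal ⇒ ΔU = 0, so Q = W = nRT ln(V₂/V₁).
Q = (1.01)(8.314)(562) ln(15.4/4.86) = 4719 × 1.153 = 5443 J.

Q ≈ 5440 J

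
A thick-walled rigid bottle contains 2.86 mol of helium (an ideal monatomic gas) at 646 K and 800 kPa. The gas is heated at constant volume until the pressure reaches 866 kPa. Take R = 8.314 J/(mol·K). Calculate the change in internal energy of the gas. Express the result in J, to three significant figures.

Constant volume ⇒ W = 0, so Q = ΔU = nCᵥΔT with Cᵥ = 3R/2 = 12.47 J/(mol·K).
At constant V, T₂/T₁ = P₂/P₁ ⇒ ΔT = T₁(P₂/P₁ − 1) = 646·(866/800 − 1) = 53.3 K.
ΔU = (2.86)(12.47)(53.3) = 1901 J.

ΔU ≈ 1900 J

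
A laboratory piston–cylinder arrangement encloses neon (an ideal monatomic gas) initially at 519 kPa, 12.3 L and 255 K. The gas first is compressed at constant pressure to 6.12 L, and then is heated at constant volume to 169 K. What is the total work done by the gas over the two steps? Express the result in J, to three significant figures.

W_total ≈ -3210 J

Step 1 (isobaric): W = PΔV = (519 kPa)(6.12 − 12.3 L) = -3207 J.
Step 2 (isochoric): W = 0 (constant volume).
W_total = -3207 + 0 = -3207 J.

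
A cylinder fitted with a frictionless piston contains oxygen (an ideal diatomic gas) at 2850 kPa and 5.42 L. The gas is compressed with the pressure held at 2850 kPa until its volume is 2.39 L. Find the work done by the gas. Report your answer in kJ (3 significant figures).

W ≈ -8.64 kJ

Isobaric: W = P ΔV.
W = (2850 kPa)(2.39 − 5.42 L) = (2850)(-3.03) = -8636 J.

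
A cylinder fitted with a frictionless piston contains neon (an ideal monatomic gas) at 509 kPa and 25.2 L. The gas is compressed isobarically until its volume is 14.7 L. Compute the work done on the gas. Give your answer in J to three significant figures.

Isobaric: W = P ΔV.
W = (509 kPa)(14.7 − 25.2 L) = (509)(-10.5) = -5344 J.
Work on gas = −W_by = 5344 J.

W ≈ 5340 J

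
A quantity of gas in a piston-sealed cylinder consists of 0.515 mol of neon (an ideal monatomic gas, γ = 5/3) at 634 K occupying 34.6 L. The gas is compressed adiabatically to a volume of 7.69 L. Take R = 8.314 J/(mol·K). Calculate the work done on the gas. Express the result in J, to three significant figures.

W ≈ 7030 J

Adiabatic: TV^(γ−1) = const with γ = 5/3.
T₂ = T₁ (V₁/V₂)^(γ−1) = 634 × (34.6/7.69)^0.667 = 634 × 2.725 = 1728 K.
W_by = nCᵥ(T₁ − T₂) = (0.515)(12.47)(634 − 1728) = -7026 J.
Work on gas = −W_by = 7026 J.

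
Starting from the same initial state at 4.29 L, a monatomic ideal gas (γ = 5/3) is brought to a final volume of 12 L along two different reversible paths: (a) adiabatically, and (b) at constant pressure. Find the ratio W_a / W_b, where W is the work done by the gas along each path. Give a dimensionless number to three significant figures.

Path (a) adiabatic: W = P₁V₁(1 − (V₁/V₂)^(γ−1))/(γ−1) → W_a/(P₁V₁) = 0.7444.
Path (b) isobaric: W = P₁(V₂ − V₁) → W_b/(P₁V₁) = 1.797.
W_a / W_b = 0.7444 / 1.797 = 0.4142.

W_a / W_b ≈ 0.414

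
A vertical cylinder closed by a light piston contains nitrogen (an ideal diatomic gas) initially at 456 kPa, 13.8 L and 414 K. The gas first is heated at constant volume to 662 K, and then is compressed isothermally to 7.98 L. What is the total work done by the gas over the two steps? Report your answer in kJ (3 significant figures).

W_total ≈ -5.51 kJ

Step 1 (isochoric): W = 0 (constant volume).
After step 1: P = 729.2 kPa (V unchanged).
Step 2 (isothermal): W = P₁V₁ ln(V₂/V₁) = (10062) ln(7.98/13.8) = -5511 J.
W_total = 0 − 5511 = -5511 J.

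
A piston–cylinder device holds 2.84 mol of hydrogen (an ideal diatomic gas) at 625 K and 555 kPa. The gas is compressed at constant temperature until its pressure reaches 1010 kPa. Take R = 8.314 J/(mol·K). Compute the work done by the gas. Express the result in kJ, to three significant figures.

W ≈ -8.84 kJ

Isothermal process: W = nRT ln(V₂/V₁) = nRT ln(P₁/P₂).
W = (2.84)(8.314)(625) × ln(555/1010)
  = 14757 × ln(0.5495) = 14757 × -0.5987
W_by_gas = -8836 J.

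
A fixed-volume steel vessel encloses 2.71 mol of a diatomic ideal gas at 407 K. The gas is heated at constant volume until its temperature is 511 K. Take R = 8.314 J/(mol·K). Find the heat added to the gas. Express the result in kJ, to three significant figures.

Q ≈ 5.86 kJ

Constant volume ⇒ W = 0, so Q = ΔU = nCᵥΔT with Cᵥ = 5R/2 = 20.79 J/(mol·K).
ΔU = (2.71)(20.79)(511 − 407) = 5858 J.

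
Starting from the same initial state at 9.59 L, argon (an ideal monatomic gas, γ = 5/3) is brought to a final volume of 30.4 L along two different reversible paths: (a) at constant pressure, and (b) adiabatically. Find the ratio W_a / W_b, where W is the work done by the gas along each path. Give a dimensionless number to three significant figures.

W_a / W_b ≈ 2.70

Path (a) isobaric: W = P₁(V₂ − V₁) → W_a/(P₁V₁) = 2.17.
Path (b) adiabatic: W = P₁V₁(1 − (V₁/V₂)^(γ−1))/(γ−1) → W_b/(P₁V₁) = 0.8049.
W_a / W_b = 2.17 / 0.8049 = 2.696.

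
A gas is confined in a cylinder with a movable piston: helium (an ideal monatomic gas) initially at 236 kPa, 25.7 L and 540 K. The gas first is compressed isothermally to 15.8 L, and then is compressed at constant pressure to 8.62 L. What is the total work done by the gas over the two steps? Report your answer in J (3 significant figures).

Step 1 (isothermal): W = P₁V₁ ln(V₂/V₁) = (6065) ln(15.8/25.7) = -2951 J.
After step 1: P = 383.9 kPa, V = 15.8 L, T = 540 K.
Step 2 (isobaric): W = PΔV = (383.9 kPa)(8.62 − 15.8 L) = -2756 J.
W_total = -2951 − 2756 = -5707 J.

W_total ≈ -5710 J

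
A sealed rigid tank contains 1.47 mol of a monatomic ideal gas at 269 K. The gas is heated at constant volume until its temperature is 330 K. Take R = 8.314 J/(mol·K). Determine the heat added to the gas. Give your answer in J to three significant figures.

Constant volume ⇒ W = 0, so Q = ΔU = nCᵥΔT with Cᵥ = 3R/2 = 12.47 J/(mol·K).
ΔU = (1.47)(12.47)(330 − 269) = 1118 J.

Q ≈ 1120 J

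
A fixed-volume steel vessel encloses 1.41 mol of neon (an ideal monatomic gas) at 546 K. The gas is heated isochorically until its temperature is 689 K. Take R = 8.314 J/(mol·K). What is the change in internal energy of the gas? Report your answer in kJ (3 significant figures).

ΔU ≈ 2.51 kJ

Constant volume ⇒ W = 0, so Q = ΔU = nCᵥΔT with Cᵥ = 3R/2 = 12.47 J/(mol·K).
ΔU = (1.41)(12.47)(689 − 546) = 2515 J.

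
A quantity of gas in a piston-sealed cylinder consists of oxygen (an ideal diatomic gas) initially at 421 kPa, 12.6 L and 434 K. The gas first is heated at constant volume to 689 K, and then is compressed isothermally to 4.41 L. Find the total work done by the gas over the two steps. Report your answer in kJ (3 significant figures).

W_total ≈ -8.84 kJ

Step 1 (isochoric): W = 0 (constant volume).
After step 1: P = 668.4 kPa (V unchanged).
Step 2 (isothermal): W = P₁V₁ ln(V₂/V₁) = (8421) ln(4.41/12.6) = -8841 J.
W_total = 0 − 8841 = -8841 J.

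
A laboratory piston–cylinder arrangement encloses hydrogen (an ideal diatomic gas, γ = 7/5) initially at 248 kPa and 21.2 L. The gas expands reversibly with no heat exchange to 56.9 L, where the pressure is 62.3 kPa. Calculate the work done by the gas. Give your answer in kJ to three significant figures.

Adiabatic: W = (P₁V₁ − P₂V₂)/(γ − 1) with γ = 7/5.
P₁V₁ = 5258 J, P₂V₂ = 3545 J.
W = (5258 − 3545) / 0.4 = 4282 J.

W ≈ 4.28 kJ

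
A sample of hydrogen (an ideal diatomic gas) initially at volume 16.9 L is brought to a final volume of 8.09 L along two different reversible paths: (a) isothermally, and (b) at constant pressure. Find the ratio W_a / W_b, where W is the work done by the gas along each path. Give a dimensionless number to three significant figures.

W_a / W_b ≈ 1.41

Path (a) isothermal: W = P₁V₁ ln(V₂/V₁) → W_a/(P₁V₁) = -0.7367.
Path (b) isobaric: W = P₁(V₂ − V₁) → W_b/(P₁V₁) = -0.5213.
W_a / W_b = -0.7367 / -0.5213 = 1.413.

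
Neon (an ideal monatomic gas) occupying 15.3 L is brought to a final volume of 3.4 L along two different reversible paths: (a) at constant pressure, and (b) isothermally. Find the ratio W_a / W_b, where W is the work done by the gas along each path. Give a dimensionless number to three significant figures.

Path (a) isobaric: W = P₁(V₂ − V₁) → W_a/(P₁V₁) = -0.7778.
Path (b) isothermal: W = P₁V₁ ln(V₂/V₁) → W_b/(P₁V₁) = -1.504.
W_a / W_b = -0.7778 / -1.504 = 0.5171.

W_a / W_b ≈ 0.517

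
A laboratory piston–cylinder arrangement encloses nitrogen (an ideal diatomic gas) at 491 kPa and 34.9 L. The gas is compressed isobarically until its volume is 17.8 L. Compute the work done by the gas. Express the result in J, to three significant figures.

Isobaric: W = P ΔV.
W = (491 kPa)(17.8 − 34.9 L) = (491)(-17.1) = -8396 J.

W ≈ -8400 J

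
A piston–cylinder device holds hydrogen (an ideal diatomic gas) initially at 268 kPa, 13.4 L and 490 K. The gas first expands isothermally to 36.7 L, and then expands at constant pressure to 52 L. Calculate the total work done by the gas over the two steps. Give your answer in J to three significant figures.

Step 1 (isothermal): W = P₁V₁ ln(V₂/V₁) = (3591) ln(36.7/13.4) = 3618 J.
After step 1: P = 97.85 kPa, V = 36.7 L, T = 490 K.
Step 2 (isobaric): W = PΔV = (97.85 kPa)(52 − 36.7 L) = 1497 J.
W_total = 3618 + 1497 = 5115 J.

W_total ≈ 5120 J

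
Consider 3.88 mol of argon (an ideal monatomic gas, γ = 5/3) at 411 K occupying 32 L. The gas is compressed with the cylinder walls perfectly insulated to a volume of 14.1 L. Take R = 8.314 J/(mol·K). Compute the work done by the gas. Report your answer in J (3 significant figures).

W ≈ -14500 J

Adiabatic: TV^(γ−1) = const with γ = 5/3.
T₂ = T₁ (V₁/V₂)^(γ−1) = 411 × (32/14.1)^0.667 = 411 × 1.727 = 709.8 K.
W_by = nCᵥ(T₁ − T₂) = (3.88)(12.47)(411 − 709.8) = -14458 J.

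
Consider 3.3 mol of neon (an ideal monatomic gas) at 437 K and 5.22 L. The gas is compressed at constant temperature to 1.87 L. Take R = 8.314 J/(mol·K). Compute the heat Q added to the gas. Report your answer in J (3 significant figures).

Q ≈ -12300 J

Isothermal ⇒ ΔU = 0, so Q = W = nRT ln(V₂/V₁).
Q = (3.3)(8.314)(437) ln(1.87/5.22) = 11990 × -1.027 = -12308 J.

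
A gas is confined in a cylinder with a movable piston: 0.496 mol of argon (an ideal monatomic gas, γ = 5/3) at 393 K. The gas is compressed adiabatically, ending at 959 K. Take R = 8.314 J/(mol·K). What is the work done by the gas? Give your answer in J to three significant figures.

Adiabatic ⇒ Q = 0, so W_by = −ΔU = nCᵥ(T₁ − T₂).
Cᵥ = 3R/2 = 12.47 J/(mol·K).
W = (0.496)(12.47)(393 − 959) = -3501 J.

W ≈ -3500 J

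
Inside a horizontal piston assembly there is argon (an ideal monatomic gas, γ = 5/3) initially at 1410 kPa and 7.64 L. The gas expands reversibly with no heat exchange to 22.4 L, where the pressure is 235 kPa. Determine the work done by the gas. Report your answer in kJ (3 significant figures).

W ≈ 8.26 kJ

Adiabatic: W = (P₁V₁ − P₂V₂)/(γ − 1) with γ = 5/3.
P₁V₁ = 10772 J, P₂V₂ = 5264 J.
W = (10772 − 5264) / 0.6667 = 8263 J.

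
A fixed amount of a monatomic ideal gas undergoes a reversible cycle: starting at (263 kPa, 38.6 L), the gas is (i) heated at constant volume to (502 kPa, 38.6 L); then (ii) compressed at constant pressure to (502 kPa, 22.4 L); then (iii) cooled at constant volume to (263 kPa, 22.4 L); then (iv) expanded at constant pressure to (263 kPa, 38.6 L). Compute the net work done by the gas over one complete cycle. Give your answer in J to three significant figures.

W_net ≈ -3870 J

Constant-volume legs do no work.
W(ii) = (502)(22.4 − 38.6) = -8132 J; W(iv) = (263)(38.6 − 22.4) = 4261 J.
W_net = -8132 + 4261 = -3872 J (the counter-clockwise enclosed area).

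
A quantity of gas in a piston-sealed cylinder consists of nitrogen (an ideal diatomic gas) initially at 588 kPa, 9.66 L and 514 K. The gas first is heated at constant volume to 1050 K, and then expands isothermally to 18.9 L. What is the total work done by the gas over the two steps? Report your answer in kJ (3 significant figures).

Step 1 (isochoric): W = 0 (constant volume).
After step 1: P = 1201 kPa (V unchanged).
Step 2 (isothermal): W = P₁V₁ ln(V₂/V₁) = (11603) ln(18.9/9.66) = 7788 J.
W_total = 0 + 7788 = 7788 J.

W_total ≈ 7.79 kJ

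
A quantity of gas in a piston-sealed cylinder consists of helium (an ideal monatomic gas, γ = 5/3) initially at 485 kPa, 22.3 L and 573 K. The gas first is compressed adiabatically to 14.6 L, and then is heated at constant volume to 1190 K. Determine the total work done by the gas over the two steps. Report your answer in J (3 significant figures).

Step 1 (adiabatic): W = (P₁V₁ − P₂V₂)/(γ−1) = (10816 − 14344)/0.667 = -5293 J.
Step 2 (isochoric): W = 0 (constant volume).
W_total = -5293 + 0 = -5293 J.

W_total ≈ -5290 J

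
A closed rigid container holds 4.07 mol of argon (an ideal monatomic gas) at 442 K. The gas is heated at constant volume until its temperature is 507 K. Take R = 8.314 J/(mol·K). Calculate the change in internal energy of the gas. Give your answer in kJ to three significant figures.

ΔU ≈ 3.30 kJ

Constant volume ⇒ W = 0, so Q = ΔU = nCᵥΔT with Cᵥ = 3R/2 = 12.47 J/(mol·K).
ΔU = (4.07)(12.47)(507 − 442) = 3299 J.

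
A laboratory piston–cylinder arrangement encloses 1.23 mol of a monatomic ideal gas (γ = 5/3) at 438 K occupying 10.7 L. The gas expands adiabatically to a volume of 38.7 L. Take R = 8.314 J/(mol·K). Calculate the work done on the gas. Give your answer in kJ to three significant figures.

Adiabatic: TV^(γ−1) = const with γ = 5/3.
T₂ = T₁ (V₁/V₂)^(γ−1) = 438 × (10.7/38.7)^0.667 = 438 × 0.4244 = 185.9 K.
W_by = nCᵥ(T₁ − T₂) = (1.23)(12.47)(438 − 185.9) = 3867 J.
Work on gas = −W_by = -3867 J.

W ≈ -3.87 kJ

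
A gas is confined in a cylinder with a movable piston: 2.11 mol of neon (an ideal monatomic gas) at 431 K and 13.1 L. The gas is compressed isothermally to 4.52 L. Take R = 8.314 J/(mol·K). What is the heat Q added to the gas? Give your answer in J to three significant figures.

Q ≈ -8050 J

Isothermal ⇒ ΔU = 0, so Q = W = nRT ln(V₂/V₁).
Q = (2.11)(8.314)(431) ln(4.52/13.1) = 7561 × -1.064 = -8045 J.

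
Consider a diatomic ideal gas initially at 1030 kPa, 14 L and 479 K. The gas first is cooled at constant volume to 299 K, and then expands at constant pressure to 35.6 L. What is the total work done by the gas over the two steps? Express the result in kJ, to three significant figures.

Step 1 (isochoric): W = 0 (constant volume).
After step 1: P = 642.9 kPa (V unchanged).
Step 2 (isobaric): W = PΔV = (642.9 kPa)(35.6 − 14 L) = 13888 J.
W_total = 0 + 13888 = 13888 J.

W_total ≈ 13.9 kJ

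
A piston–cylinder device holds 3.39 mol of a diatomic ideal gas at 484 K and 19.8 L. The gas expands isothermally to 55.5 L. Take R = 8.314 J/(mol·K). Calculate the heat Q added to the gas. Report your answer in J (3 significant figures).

Q ≈ 14100 J

Isothermal ⇒ ΔU = 0, so Q = W = nRT ln(V₂/V₁).
Q = (3.39)(8.314)(484) ln(55.5/19.8) = 13641 × 1.031 = 14060 J.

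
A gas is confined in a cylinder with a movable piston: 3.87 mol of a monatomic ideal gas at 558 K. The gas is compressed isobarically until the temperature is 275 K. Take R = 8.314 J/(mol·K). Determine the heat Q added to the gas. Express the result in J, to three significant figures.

Q ≈ -22800 J

Isobaric: W = nRΔT = (3.87)(8.314)(-283) = -9106 J.
ΔU = nCᵥΔT with Cᵥ = 3R/2: ΔU = (3.87)(12.47)(-283) = -13658 J.
Q = ΔU + W = -13658 − 9106 = -22764 J.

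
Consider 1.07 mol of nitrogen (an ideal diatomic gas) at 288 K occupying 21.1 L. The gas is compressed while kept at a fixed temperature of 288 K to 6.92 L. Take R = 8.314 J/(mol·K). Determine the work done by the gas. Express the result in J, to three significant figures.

W ≈ -2860 J

Isothermal: W = nRT ln(V₂/V₁).
W = (1.07)(8.314)(288) × ln(6.92/21.1)
  = 2562 × -1.115
W_by_gas = -2856 J.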